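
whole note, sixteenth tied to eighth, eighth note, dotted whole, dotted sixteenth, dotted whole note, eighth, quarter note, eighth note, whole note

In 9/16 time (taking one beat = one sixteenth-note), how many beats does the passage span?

94.5

One sixteenth-note beat = 2 thirty-second notes.
Express everything in thirty-second notes: whole note = 32; sixteenth tied to eighth (sixteenth + eighth) = 6; eighth note = 4; dotted whole = 48; dotted sixteenth = 3; dotted whole note = 48; eighth = 4; quarter note = 8; eighth note = 4; whole note = 32.
Total: 32 + 6 + 4 + 48 + 3 + 48 + 4 + 8 + 4 + 32 = 189.
189 ÷ 2 = 94.5 beats.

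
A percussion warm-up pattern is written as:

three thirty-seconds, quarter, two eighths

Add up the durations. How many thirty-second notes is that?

In thirty-second notes: thirty-second = 1; thirty-second = 1; thirty-second = 1; quarter = 8; eighth = 4; eighth = 4.
Altogether 1 + 1 + 1 + 8 + 4 + 4 = 19 thirty-second notes.

19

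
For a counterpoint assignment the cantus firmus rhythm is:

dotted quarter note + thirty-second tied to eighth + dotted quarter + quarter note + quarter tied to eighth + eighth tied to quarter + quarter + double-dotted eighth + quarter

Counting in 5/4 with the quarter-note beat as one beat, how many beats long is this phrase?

10.5

One quarter-note beat = 8 thirty-second notes.
Working in thirty-second notes: dotted quarter note = 12; thirty-second tied to eighth (thirty-second + eighth) = 5; dotted quarter = 12; quarter note = 8; quarter tied to eighth (quarter + eighth) = 12; eighth tied to quarter (eighth + quarter) = 12; quarter = 8; double-dotted eighth = 7; quarter = 8.
Adding: 12 + 5 + 12 + 8 + 12 + 12 + 8 + 7 + 8 = 84.
84 ÷ 8 = 10.5 beats.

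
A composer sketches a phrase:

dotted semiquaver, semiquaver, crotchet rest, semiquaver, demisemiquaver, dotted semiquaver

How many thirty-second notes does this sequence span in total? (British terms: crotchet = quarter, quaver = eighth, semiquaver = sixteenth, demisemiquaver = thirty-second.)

Convert each value to thirty-second notes: dotted semiquaver = 3; semiquaver = 2; crotchet rest = 8; semiquaver = 2; demisemiquaver = 1; dotted semiquaver = 3.
Altogether 3 + 2 + 8 + 2 + 1 + 3 = 19 thirty-second notes.

19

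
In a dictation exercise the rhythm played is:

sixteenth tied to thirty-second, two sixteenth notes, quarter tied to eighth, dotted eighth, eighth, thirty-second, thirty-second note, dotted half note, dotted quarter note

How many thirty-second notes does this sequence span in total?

67

In thirty-second notes: sixteenth tied to thirty-second (sixteenth + thirty-second) = 3; sixteenth note = 2; sixteenth note = 2; quarter tied to eighth (quarter + eighth) = 12; dotted eighth = 6; eighth = 4; thirty-second = 1; thirty-second note = 1; dotted half note = 24; dotted quarter note = 12.
Total: 3 + 2 + 2 + 12 + 6 + 4 + 1 + 1 + 24 + 12 = 67 thirty-second notes.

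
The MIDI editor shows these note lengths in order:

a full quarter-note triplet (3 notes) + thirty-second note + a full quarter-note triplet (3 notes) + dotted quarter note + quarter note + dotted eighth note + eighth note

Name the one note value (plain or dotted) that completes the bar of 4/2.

The bar of 4/2 = 64 thirty-second notes.
Each duration in thirty-second notes: a full quarter-note triplet (3 notes) (three triplet quarters span one half) = 16; thirty-second note = 1; a full quarter-note triplet (3 notes) (three triplet quarters span one half) = 16; dotted quarter note = 12; quarter note = 8; dotted eighth note = 6; eighth note = 4.
Sum: 16 + 1 + 16 + 12 + 8 + 6 + 4 = 63.
Remaining: 64 − 63 = 1 thirty-second note, which is a thirty-second note.

thirty-second note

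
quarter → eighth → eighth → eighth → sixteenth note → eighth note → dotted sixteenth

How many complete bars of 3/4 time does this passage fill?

1

One bar of 3/4 = 24 thirty-second notes.
Express everything in thirty-second notes: quarter = 8; eighth = 4; eighth = 4; eighth = 4; sixteenth note = 2; eighth note = 4; dotted sixteenth = 3.
Total: 8 + 4 + 4 + 4 + 2 + 4 + 3 = 29.
29 ÷ 24 = 1 complete bar with 5 left over.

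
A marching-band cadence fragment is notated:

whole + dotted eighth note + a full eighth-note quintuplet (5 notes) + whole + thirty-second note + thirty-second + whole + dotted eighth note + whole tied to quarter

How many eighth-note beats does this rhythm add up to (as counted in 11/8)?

41.5

One eighth-note beat = 4 thirty-second notes.
Working in thirty-second notes: whole = 32; dotted eighth note = 6; a full eighth-note quintuplet (5 notes) (five quintuplet eighths span one half) = 16; whole = 32; thirty-second note = 1; thirty-second = 1; whole = 32; dotted eighth note = 6; whole tied to quarter (whole + quarter) = 40.
Altogether 32 + 6 + 16 + 32 + 1 + 1 + 32 + 6 + 40 = 166.
166 ÷ 4 = 41.5 beats.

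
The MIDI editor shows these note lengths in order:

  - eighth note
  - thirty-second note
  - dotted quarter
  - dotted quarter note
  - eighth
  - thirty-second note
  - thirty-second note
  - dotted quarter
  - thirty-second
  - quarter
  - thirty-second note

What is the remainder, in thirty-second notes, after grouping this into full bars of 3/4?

9

One bar of 3/4 = 24 thirty-second notes.
Convert each value to thirty-second notes: eighth note = 4; thirty-second note = 1; dotted quarter = 12; dotted quarter note = 12; eighth = 4; thirty-second note = 1; thirty-second note = 1; dotted quarter = 12; thirty-second = 1; quarter = 8; thirty-second note = 1.
Sum: 4 + 1 + 12 + 12 + 4 + 1 + 1 + 12 + 1 + 8 + 1 = 57.
57 ÷ 24 = 2 complete bars with 9 thirty-second notes remaining.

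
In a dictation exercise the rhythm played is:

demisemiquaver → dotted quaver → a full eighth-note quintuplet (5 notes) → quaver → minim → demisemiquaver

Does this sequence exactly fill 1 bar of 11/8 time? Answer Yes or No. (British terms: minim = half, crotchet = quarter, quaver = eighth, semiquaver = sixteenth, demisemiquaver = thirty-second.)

Yes

One bar of 11/8 = 44 thirty-second notes.
Express everything in thirty-second notes: demisemiquaver = 1; dotted quaver = 6; a full eighth-note quintuplet (5 notes) (five quintuplet eighths span one half) = 16; quaver = 4; minim = 16; demisemiquaver = 1.
Sum: 1 + 6 + 16 + 4 + 16 + 1 = 44.
44 equals 44, so the answer is Yes.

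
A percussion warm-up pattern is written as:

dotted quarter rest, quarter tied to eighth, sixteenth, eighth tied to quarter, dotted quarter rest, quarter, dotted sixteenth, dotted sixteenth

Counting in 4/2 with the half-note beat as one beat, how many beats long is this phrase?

One half-note beat = 16 thirty-second notes.
Express everything in thirty-second notes: dotted quarter rest = 12; quarter tied to eighth (quarter + eighth) = 12; sixteenth = 2; eighth tied to quarter (eighth + quarter) = 12; dotted quarter rest = 12; quarter = 8; dotted sixteenth = 3; dotted sixteenth = 3.
Total: 12 + 12 + 2 + 12 + 12 + 8 + 3 + 3 = 64.
64 ÷ 16 = 4 beats.

4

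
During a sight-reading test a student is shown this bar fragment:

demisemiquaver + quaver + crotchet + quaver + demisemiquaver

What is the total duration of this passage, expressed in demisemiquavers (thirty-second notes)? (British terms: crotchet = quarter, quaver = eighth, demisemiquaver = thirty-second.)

Working in thirty-second notes: demisemiquaver = 1; quaver = 4; crotchet = 8; quaver = 4; demisemiquaver = 1.
Sum: 1 + 4 + 8 + 4 + 1 = 18 thirty-second notes.

18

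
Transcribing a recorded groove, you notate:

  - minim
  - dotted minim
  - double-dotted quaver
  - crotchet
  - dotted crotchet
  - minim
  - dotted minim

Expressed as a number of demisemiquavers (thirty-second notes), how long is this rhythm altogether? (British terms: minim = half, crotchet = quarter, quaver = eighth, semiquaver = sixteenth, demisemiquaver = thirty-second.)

Express everything in thirty-second notes: minim = 16; dotted minim = 24; double-dotted quaver = 7; crotchet = 8; dotted crotchet = 12; minim = 16; dotted minim = 24.
Altogether 16 + 24 + 7 + 8 + 12 + 16 + 24 = 107 thirty-second notes.

107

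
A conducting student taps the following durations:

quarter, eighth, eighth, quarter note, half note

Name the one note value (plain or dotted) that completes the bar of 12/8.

quarter note

The bar of 12/8 = 12 eighth notes.
Express everything in eighth notes: quarter = 2; eighth = 1; eighth = 1; quarter note = 2; half note = 4.
Adding: 2 + 1 + 1 + 2 + 4 = 10.
Remaining: 12 − 10 = 2 eighth notes, which is a quarter note.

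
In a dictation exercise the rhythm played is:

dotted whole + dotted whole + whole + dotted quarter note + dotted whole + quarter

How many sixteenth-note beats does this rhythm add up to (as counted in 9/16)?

One sixteenth-note beat = 2 thirty-second notes.
Express everything in thirty-second notes: dotted whole = 48; dotted whole = 48; whole = 32; dotted quarter note = 12; dotted whole = 48; quarter = 8.
Adding: 48 + 48 + 32 + 12 + 48 + 8 = 196.
196 ÷ 2 = 98 beats.

98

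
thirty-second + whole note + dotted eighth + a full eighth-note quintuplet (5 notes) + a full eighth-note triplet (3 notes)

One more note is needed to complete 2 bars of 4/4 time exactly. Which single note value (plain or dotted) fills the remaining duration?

thirty-second note

2 bars of 4/4 = 64 thirty-second notes.
Express everything in thirty-second notes: thirty-second = 1; whole note = 32; dotted eighth = 6; a full eighth-note quintuplet (5 notes) (five quintuplet eighths span one half) = 16; a full eighth-note triplet (3 notes) (three triplet eighths span one quarter) = 8.
Altogether 1 + 32 + 6 + 16 + 8 = 63.
Remaining: 64 − 63 = 1 thirty-second note, which is a thirty-second note.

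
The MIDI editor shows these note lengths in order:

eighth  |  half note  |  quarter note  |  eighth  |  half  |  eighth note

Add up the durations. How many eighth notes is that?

In eighth notes: eighth = 1; half note = 4; quarter note = 2; eighth = 1; half = 4; eighth note = 1.
Altogether 1 + 4 + 2 + 1 + 4 + 1 = 13 eighth notes.

13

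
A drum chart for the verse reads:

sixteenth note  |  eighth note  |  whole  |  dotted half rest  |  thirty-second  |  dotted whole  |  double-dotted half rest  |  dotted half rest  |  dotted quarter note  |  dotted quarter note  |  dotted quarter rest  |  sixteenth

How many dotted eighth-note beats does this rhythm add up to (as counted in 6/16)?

One dotted eighth-note beat = 6 thirty-second notes.
Express everything in thirty-second notes: sixteenth note = 2; eighth note = 4; whole = 32; dotted half rest = 24; thirty-second = 1; dotted whole = 48; double-dotted half rest = 28; dotted half rest = 24; dotted quarter note = 12; dotted quarter note = 12; dotted quarter rest = 12; sixteenth = 2.
Sum: 2 + 4 + 32 + 24 + 1 + 48 + 28 + 24 + 12 + 12 + 12 + 2 = 201.
201 ÷ 6 = 33.5 beats.

33.5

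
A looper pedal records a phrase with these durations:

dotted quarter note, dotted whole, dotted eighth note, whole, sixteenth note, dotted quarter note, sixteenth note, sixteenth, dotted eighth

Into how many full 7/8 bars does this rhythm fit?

4

One bar of 7/8 = 14 sixteenth notes.
Working in sixteenth notes: dotted quarter note = 6; dotted whole = 24; dotted eighth note = 3; whole = 16; sixteenth note = 1; dotted quarter note = 6; sixteenth note = 1; sixteenth = 1; dotted eighth = 3.
Altogether 6 + 24 + 3 + 16 + 1 + 6 + 1 + 1 + 3 = 61.
61 ÷ 14 = 4 complete bars with 5 left over.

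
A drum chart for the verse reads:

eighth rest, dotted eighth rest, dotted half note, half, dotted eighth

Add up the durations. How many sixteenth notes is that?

28

In sixteenth notes: eighth rest = 2; dotted eighth rest = 3; dotted half note = 12; half = 8; dotted eighth = 3.
Sum: 2 + 3 + 12 + 8 + 3 = 28 sixteenth notes.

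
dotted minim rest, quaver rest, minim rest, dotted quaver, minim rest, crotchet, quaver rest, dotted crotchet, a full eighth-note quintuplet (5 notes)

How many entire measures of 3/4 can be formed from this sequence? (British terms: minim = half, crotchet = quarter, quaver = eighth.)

4

One bar of 3/4 = 12 sixteenth notes.
Each duration in sixteenth notes: dotted minim rest = 12; quaver rest = 2; minim rest = 8; dotted quaver = 3; minim rest = 8; crotchet = 4; quaver rest = 2; dotted crotchet = 6; a full eighth-note quintuplet (5 notes) (five quintuplet eighths span one half) = 8.
Sum: 12 + 2 + 8 + 3 + 8 + 4 + 2 + 6 + 8 = 53.
53 ÷ 12 = 4 complete bars with 5 left over.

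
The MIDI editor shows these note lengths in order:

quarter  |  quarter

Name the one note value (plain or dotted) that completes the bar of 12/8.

The bar of 12/8 = 6 quarter notes.
Each duration in quarter notes: quarter = 1; quarter = 1.
Altogether 1 + 1 = 2.
Remaining: 6 − 2 = 4 quarter notes, which is a whole note.

whole note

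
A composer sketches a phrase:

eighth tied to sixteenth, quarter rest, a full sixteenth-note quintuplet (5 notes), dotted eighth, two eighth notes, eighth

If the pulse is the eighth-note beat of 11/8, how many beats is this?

10

One eighth-note beat = 2 sixteenth notes.
Convert each value to sixteenth notes: eighth tied to sixteenth (eighth + sixteenth) = 3; quarter rest = 4; a full sixteenth-note quintuplet (5 notes) (five quintuplet sixteenths span one quarter) = 4; dotted eighth = 3; eighth note = 2; eighth note = 2; eighth = 2.
Total: 3 + 4 + 4 + 3 + 2 + 2 + 2 = 20.
20 ÷ 2 = 10 beats.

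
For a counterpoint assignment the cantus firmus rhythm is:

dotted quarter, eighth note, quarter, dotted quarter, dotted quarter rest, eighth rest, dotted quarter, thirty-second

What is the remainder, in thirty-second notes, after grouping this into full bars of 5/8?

5

One bar of 5/8 = 20 thirty-second notes.
Express everything in thirty-second notes: dotted quarter = 12; eighth note = 4; quarter = 8; dotted quarter = 12; dotted quarter rest = 12; eighth rest = 4; dotted quarter = 12; thirty-second = 1.
Total: 12 + 4 + 8 + 12 + 12 + 4 + 12 + 1 = 65.
65 ÷ 20 = 3 complete bars with 5 thirty-second notes remaining.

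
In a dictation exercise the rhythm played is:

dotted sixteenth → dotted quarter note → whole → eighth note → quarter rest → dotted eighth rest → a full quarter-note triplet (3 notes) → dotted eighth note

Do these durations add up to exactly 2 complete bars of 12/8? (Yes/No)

One bar of 12/8 = 48 thirty-second notes, so 2 bars = 96.
In thirty-second notes: dotted sixteenth = 3; dotted quarter note = 12; whole = 32; eighth note = 4; quarter rest = 8; dotted eighth rest = 6; a full quarter-note triplet (3 notes) (three triplet quarters span one half) = 16; dotted eighth note = 6.
Total: 3 + 12 + 32 + 4 + 8 + 6 + 16 + 6 = 87.
87 falls short of 96, so the answer is No.

No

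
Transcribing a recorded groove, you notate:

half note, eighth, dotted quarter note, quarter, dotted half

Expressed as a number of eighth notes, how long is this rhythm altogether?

In eighth notes: half note = 4; eighth = 1; dotted quarter note = 3; quarter = 2; dotted half = 6.
Adding: 4 + 1 + 3 + 2 + 6 = 16 eighth notes.

16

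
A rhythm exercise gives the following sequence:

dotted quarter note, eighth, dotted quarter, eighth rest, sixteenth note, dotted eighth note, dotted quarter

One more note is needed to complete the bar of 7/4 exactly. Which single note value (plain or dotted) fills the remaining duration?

eighth note

The bar of 7/4 = 28 sixteenth notes.
In sixteenth notes: dotted quarter note = 6; eighth = 2; dotted quarter = 6; eighth rest = 2; sixteenth note = 1; dotted eighth note = 3; dotted quarter = 6.
Sum: 6 + 2 + 6 + 2 + 1 + 3 + 6 = 26.
Remaining: 28 − 26 = 2 sixteenth notes, which is a eighth note.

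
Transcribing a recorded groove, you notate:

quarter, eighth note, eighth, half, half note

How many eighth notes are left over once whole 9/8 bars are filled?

3

One bar of 9/8 = 9 eighth notes.
In eighth notes: quarter = 2; eighth note = 1; eighth = 1; half = 4; half note = 4.
Altogether 2 + 1 + 1 + 4 + 4 = 12.
12 ÷ 9 = 1 complete bar with 3 eighth notes remaining.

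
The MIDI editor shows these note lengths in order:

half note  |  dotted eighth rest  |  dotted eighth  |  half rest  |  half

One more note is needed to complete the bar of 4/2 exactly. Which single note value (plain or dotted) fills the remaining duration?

The bar of 4/2 = 32 sixteenth notes.
Express everything in sixteenth notes: half note = 8; dotted eighth rest = 3; dotted eighth = 3; half rest = 8; half = 8.
Altogether 8 + 3 + 3 + 8 + 8 = 30.
Remaining: 32 − 30 = 2 sixteenth notes, which is a eighth note.

eighth note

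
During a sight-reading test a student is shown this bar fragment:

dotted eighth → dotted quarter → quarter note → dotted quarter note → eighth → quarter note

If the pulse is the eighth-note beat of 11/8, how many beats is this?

One eighth-note beat = 2 sixteenth notes.
Each duration in sixteenth notes: dotted eighth = 3; dotted quarter = 6; quarter note = 4; dotted quarter note = 6; eighth = 2; quarter note = 4.
Altogether 3 + 6 + 4 + 6 + 2 + 4 = 25.
25 ÷ 2 = 12.5 beats.

12.5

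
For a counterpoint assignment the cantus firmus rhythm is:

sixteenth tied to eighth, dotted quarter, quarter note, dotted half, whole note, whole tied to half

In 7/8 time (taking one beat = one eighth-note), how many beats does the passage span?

32.5

One eighth-note beat = 2 sixteenth notes.
Convert each value to sixteenth notes: sixteenth tied to eighth (sixteenth + eighth) = 3; dotted quarter = 6; quarter note = 4; dotted half = 12; whole note = 16; whole tied to half (whole + half) = 24.
Altogether 3 + 6 + 4 + 12 + 16 + 24 = 65.
65 ÷ 2 = 32.5 beats.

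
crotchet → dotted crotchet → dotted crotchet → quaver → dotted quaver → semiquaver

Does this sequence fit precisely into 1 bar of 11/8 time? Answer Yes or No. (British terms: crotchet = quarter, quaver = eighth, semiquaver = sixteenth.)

One bar of 11/8 = 22 sixteenth notes.
In sixteenth notes: crotchet = 4; dotted crotchet = 6; dotted crotchet = 6; quaver = 2; dotted quaver = 3; semiquaver = 1.
Altogether 4 + 6 + 6 + 2 + 3 + 1 = 22.
22 equals 22, so the answer is Yes.

Yes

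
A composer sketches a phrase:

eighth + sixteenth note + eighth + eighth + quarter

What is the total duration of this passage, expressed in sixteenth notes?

11

Each duration in sixteenth notes: eighth = 2; sixteenth note = 1; eighth = 2; eighth = 2; quarter = 4.
Total: 2 + 1 + 2 + 2 + 4 = 11 sixteenth notes.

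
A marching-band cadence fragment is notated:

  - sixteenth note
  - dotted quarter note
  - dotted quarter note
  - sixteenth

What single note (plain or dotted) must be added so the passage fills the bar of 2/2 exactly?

The bar of 2/2 = 16 sixteenth notes.
In sixteenth notes: sixteenth note = 1; dotted quarter note = 6; dotted quarter note = 6; sixteenth = 1.
Altogether 1 + 6 + 6 + 1 = 14.
Remaining: 16 − 14 = 2 sixteenth notes, which is a eighth note.

eighth note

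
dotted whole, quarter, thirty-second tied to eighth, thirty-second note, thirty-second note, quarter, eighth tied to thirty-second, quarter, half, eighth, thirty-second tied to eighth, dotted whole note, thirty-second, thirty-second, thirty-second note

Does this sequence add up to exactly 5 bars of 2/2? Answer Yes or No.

One bar of 2/2 = 32 thirty-second notes, so 5 bars = 160.
Working in thirty-second notes: dotted whole = 48; quarter = 8; thirty-second tied to eighth (thirty-second + eighth) = 5; thirty-second note = 1; thirty-second note = 1; quarter = 8; eighth tied to thirty-second (eighth + thirty-second) = 5; quarter = 8; half = 16; eighth = 4; thirty-second tied to eighth (thirty-second + eighth) = 5; dotted whole note = 48; thirty-second = 1; thirty-second = 1; thirty-second note = 1.
Sum: 48 + 8 + 5 + 1 + 1 + 8 + 5 + 8 + 16 + 4 + 5 + 48 + 1 + 1 + 1 = 160.
160 equals 160, so the answer is Yes.

Yes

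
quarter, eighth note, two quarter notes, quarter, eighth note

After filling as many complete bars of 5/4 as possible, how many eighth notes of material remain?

0

One bar of 5/4 = 10 eighth notes.
Convert each value to eighth notes: quarter = 2; eighth note = 1; quarter note = 2; quarter note = 2; quarter = 2; eighth note = 1.
Total: 2 + 1 + 2 + 2 + 2 + 1 = 10.
10 ÷ 10 = 1 complete bar with 0 eighth notes remaining.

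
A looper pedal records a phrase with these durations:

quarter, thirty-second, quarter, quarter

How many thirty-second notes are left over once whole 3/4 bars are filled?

One bar of 3/4 = 24 thirty-second notes.
Each duration in thirty-second notes: quarter = 8; thirty-second = 1; quarter = 8; quarter = 8.
Total: 8 + 1 + 8 + 8 = 25.
25 ÷ 24 = 1 complete bar with 1 thirty-second note remaining.

1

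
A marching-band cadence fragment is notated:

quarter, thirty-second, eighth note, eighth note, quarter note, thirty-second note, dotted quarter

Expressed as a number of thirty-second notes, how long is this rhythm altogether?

38

Each duration in thirty-second notes: quarter = 8; thirty-second = 1; eighth note = 4; eighth note = 4; quarter note = 8; thirty-second note = 1; dotted quarter = 12.
Sum: 8 + 1 + 4 + 4 + 8 + 1 + 12 = 38 thirty-second notes.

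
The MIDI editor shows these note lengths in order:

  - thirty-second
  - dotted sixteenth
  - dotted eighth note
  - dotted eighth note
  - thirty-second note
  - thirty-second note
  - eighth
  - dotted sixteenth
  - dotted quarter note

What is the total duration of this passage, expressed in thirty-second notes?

Convert each value to thirty-second notes: thirty-second = 1; dotted sixteenth = 3; dotted eighth note = 6; dotted eighth note = 6; thirty-second note = 1; thirty-second note = 1; eighth = 4; dotted sixteenth = 3; dotted quarter note = 12.
Total: 1 + 3 + 6 + 6 + 1 + 1 + 4 + 3 + 12 = 37 thirty-second notes.

37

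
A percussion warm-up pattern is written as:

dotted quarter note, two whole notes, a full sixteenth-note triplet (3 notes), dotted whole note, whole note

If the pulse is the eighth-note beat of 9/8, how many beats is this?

One eighth-note beat = 2 sixteenth notes.
Working in sixteenth notes: dotted quarter note = 6; whole note = 16; whole note = 16; a full sixteenth-note triplet (3 notes) (three triplet sixteenths span one eighth) = 2; dotted whole note = 24; whole note = 16.
Adding: 6 + 16 + 16 + 2 + 24 + 16 = 80.
80 ÷ 2 = 40 beats.

40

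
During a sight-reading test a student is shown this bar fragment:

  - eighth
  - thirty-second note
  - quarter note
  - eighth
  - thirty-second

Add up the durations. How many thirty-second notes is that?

18

Each duration in thirty-second notes: eighth = 4; thirty-second note = 1; quarter note = 8; eighth = 4; thirty-second = 1.
Sum: 4 + 1 + 8 + 4 + 1 = 18 thirty-second notes.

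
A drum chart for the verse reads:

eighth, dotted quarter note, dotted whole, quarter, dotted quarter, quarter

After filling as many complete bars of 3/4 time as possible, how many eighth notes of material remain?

5

One bar of 3/4 = 6 eighth notes.
In eighth notes: eighth = 1; dotted quarter note = 3; dotted whole = 12; quarter = 2; dotted quarter = 3; quarter = 2.
Total: 1 + 3 + 12 + 2 + 3 + 2 = 23.
23 ÷ 6 = 3 complete bars with 5 eighth notes remaining.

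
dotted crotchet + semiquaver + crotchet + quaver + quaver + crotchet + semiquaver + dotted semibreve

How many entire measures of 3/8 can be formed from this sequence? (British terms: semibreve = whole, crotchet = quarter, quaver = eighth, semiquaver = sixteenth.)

7

One bar of 3/8 = 6 sixteenth notes.
Each duration in sixteenth notes: dotted crotchet = 6; semiquaver = 1; crotchet = 4; quaver = 2; quaver = 2; crotchet = 4; semiquaver = 1; dotted semibreve = 24.
Altogether 6 + 1 + 4 + 2 + 2 + 4 + 1 + 24 = 44.
44 ÷ 6 = 7 complete bars with 2 left over.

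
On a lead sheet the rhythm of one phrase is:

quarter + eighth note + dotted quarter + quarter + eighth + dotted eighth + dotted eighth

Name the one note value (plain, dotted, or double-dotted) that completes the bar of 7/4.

The bar of 7/4 = 28 sixteenth notes.
Convert each value to sixteenth notes: quarter = 4; eighth note = 2; dotted quarter = 6; quarter = 4; eighth = 2; dotted eighth = 3; dotted eighth = 3.
Adding: 4 + 2 + 6 + 4 + 2 + 3 + 3 = 24.
Remaining: 28 − 24 = 4 sixteenth notes, which is a quarter note.

quarter note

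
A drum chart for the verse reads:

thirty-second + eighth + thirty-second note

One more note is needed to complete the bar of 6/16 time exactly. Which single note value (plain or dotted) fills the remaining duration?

dotted eighth note

The bar of 6/16 = 12 thirty-second notes.
Working in thirty-second notes: thirty-second = 1; eighth = 4; thirty-second note = 1.
Altogether 1 + 4 + 1 = 6.
Remaining: 12 − 6 = 6 thirty-second notes, which is a dotted eighth note.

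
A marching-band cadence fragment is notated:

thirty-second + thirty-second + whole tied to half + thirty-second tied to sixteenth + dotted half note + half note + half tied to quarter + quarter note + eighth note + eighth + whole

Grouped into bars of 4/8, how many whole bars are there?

10

One bar of 4/8 = 16 thirty-second notes.
Convert each value to thirty-second notes: thirty-second = 1; thirty-second = 1; whole tied to half (whole + half) = 48; thirty-second tied to sixteenth (thirty-second + sixteenth) = 3; dotted half note = 24; half note = 16; half tied to quarter (half + quarter) = 24; quarter note = 8; eighth note = 4; eighth = 4; whole = 32.
Sum: 1 + 1 + 48 + 3 + 24 + 16 + 24 + 8 + 4 + 4 + 32 = 165.
165 ÷ 16 = 10 complete bars with 5 left over.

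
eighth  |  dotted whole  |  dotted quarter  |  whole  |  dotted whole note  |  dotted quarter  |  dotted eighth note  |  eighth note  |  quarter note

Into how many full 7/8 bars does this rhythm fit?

One bar of 7/8 = 14 sixteenth notes.
Working in sixteenth notes: eighth = 2; dotted whole = 24; dotted quarter = 6; whole = 16; dotted whole note = 24; dotted quarter = 6; dotted eighth note = 3; eighth note = 2; quarter note = 4.
Sum: 2 + 24 + 6 + 16 + 24 + 6 + 3 + 2 + 4 = 87.
87 ÷ 14 = 6 complete bars with 3 left over.

6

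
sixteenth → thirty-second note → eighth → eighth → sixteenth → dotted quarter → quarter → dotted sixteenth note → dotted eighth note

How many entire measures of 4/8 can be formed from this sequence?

2

One bar of 4/8 = 16 thirty-second notes.
Express everything in thirty-second notes: sixteenth = 2; thirty-second note = 1; eighth = 4; eighth = 4; sixteenth = 2; dotted quarter = 12; quarter = 8; dotted sixteenth note = 3; dotted eighth note = 6.
Total: 2 + 1 + 4 + 4 + 2 + 12 + 8 + 3 + 6 = 42.
42 ÷ 16 = 2 complete bars with 10 left over.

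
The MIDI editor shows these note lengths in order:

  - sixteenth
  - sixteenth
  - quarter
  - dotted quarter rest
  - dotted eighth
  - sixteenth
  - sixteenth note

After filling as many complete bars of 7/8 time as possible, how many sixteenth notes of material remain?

3

One bar of 7/8 = 14 sixteenth notes.
In sixteenth notes: sixteenth = 1; sixteenth = 1; quarter = 4; dotted quarter rest = 6; dotted eighth = 3; sixteenth = 1; sixteenth note = 1.
Total: 1 + 1 + 4 + 6 + 3 + 1 + 1 = 17.
17 ÷ 14 = 1 complete bar with 3 sixteenth notes remaining.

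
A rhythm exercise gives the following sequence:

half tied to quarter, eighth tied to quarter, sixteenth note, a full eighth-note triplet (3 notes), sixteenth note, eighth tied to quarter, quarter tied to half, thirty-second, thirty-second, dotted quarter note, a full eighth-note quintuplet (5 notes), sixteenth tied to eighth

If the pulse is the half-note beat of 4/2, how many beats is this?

7.5

One half-note beat = 16 thirty-second notes.
Each duration in thirty-second notes: half tied to quarter (half + quarter) = 24; eighth tied to quarter (eighth + quarter) = 12; sixteenth note = 2; a full eighth-note triplet (3 notes) (three triplet eighths span one quarter) = 8; sixteenth note = 2; eighth tied to quarter (eighth + quarter) = 12; quarter tied to half (quarter + half) = 24; thirty-second = 1; thirty-second = 1; dotted quarter note = 12; a full eighth-note quintuplet (5 notes) (five quintuplet eighths span one half) = 16; sixteenth tied to eighth (sixteenth + eighth) = 6.
Sum: 24 + 12 + 2 + 8 + 2 + 12 + 24 + 1 + 1 + 12 + 16 + 6 = 120.
120 ÷ 16 = 7.5 beats.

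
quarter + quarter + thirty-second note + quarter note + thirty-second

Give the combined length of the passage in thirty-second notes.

26

Each duration in thirty-second notes: quarter = 8; quarter = 8; thirty-second note = 1; quarter note = 8; thirty-second = 1.
Altogether 8 + 8 + 1 + 8 + 1 = 26 thirty-second notes.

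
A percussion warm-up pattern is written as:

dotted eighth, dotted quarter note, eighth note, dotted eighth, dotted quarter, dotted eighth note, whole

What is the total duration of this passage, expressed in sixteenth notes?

39

Convert each value to sixteenth notes: dotted eighth = 3; dotted quarter note = 6; eighth note = 2; dotted eighth = 3; dotted quarter = 6; dotted eighth note = 3; whole = 16.
Total: 3 + 6 + 2 + 3 + 6 + 3 + 16 = 39 sixteenth notes.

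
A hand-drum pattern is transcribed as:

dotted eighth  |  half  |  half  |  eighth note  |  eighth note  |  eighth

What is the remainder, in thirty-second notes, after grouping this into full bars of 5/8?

One bar of 5/8 = 10 sixteenth notes.
Each duration in sixteenth notes: dotted eighth = 3; half = 8; half = 8; eighth note = 2; eighth note = 2; eighth = 2.
Altogether 3 + 8 + 8 + 2 + 2 + 2 = 25.
25 ÷ 10 = 2 complete bars with 5 sixteenth notes remaining = 10 thirty-second notes.

10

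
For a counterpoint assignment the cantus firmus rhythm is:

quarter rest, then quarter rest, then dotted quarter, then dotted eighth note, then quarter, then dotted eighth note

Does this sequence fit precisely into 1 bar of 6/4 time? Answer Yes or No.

Yes

One bar of 6/4 = 24 sixteenth notes.
In sixteenth notes: quarter rest = 4; quarter rest = 4; dotted quarter = 6; dotted eighth note = 3; quarter = 4; dotted eighth note = 3.
Total: 4 + 4 + 6 + 3 + 4 + 3 = 24.
24 equals 24, so the answer is Yes.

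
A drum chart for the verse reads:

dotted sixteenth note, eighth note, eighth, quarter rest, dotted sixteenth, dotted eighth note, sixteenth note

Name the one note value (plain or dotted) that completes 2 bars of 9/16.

2 bars of 9/16 = 36 thirty-second notes.
Express everything in thirty-second notes: dotted sixteenth note = 3; eighth note = 4; eighth = 4; quarter rest = 8; dotted sixteenth = 3; dotted eighth note = 6; sixteenth note = 2.
Total: 3 + 4 + 4 + 8 + 3 + 6 + 2 = 30.
Remaining: 36 − 30 = 6 thirty-second notes, which is a dotted eighth note.

dotted eighth note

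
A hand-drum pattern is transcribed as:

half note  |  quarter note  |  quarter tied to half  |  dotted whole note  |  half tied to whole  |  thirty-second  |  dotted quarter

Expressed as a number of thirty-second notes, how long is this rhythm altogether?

157

In thirty-second notes: half note = 16; quarter note = 8; quarter tied to half (quarter + half) = 24; dotted whole note = 48; half tied to whole (half + whole) = 48; thirty-second = 1; dotted quarter = 12.
Adding: 16 + 8 + 24 + 48 + 48 + 1 + 12 = 157 thirty-second notes.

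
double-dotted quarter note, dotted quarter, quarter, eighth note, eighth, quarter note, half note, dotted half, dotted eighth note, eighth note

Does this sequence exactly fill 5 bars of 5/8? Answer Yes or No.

Yes

One bar of 5/8 = 10 sixteenth notes, so 5 bars = 50.
In sixteenth notes: double-dotted quarter note = 7; dotted quarter = 6; quarter = 4; eighth note = 2; eighth = 2; quarter note = 4; half note = 8; dotted half = 12; dotted eighth note = 3; eighth note = 2.
Adding: 7 + 6 + 4 + 2 + 2 + 4 + 8 + 12 + 3 + 2 = 50.
50 equals 50, so the answer is Yes.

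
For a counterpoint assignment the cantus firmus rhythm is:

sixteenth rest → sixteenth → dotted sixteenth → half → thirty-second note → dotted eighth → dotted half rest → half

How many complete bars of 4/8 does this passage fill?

4

One bar of 4/8 = 16 thirty-second notes.
In thirty-second notes: sixteenth rest = 2; sixteenth = 2; dotted sixteenth = 3; half = 16; thirty-second note = 1; dotted eighth = 6; dotted half rest = 24; half = 16.
Sum: 2 + 2 + 3 + 16 + 1 + 6 + 24 + 16 = 70.
70 ÷ 16 = 4 complete bars with 6 left over.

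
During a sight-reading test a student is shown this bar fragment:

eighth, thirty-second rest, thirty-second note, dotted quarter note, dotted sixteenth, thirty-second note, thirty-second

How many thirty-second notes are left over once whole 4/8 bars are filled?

One bar of 4/8 = 16 thirty-second notes.
Working in thirty-second notes: eighth = 4; thirty-second rest = 1; thirty-second note = 1; dotted quarter note = 12; dotted sixteenth = 3; thirty-second note = 1; thirty-second = 1.
Altogether 4 + 1 + 1 + 12 + 3 + 1 + 1 = 23.
23 ÷ 16 = 1 complete bar with 7 thirty-second notes remaining.

7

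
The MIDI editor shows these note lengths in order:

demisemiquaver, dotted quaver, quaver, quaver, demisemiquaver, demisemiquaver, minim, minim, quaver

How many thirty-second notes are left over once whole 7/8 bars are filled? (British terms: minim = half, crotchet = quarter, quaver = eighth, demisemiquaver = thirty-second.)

25

One bar of 7/8 = 28 thirty-second notes.
Each duration in thirty-second notes: demisemiquaver = 1; dotted quaver = 6; quaver = 4; quaver = 4; demisemiquaver = 1; demisemiquaver = 1; minim = 16; minim = 16; quaver = 4.
Adding: 1 + 6 + 4 + 4 + 1 + 1 + 16 + 16 + 4 = 53.
53 ÷ 28 = 1 complete bar with 25 thirty-second notes remaining.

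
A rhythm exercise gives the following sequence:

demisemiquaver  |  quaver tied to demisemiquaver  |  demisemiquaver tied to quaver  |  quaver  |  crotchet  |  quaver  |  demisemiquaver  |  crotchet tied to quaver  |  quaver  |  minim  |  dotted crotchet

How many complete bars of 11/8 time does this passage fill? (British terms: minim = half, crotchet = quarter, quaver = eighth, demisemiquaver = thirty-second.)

1

One bar of 11/8 = 44 thirty-second notes.
In thirty-second notes: demisemiquaver = 1; quaver tied to demisemiquaver (quaver + demisemiquaver) = 5; demisemiquaver tied to quaver (demisemiquaver + quaver) = 5; quaver = 4; crotchet = 8; quaver = 4; demisemiquaver = 1; crotchet tied to quaver (crotchet + quaver) = 12; quaver = 4; minim = 16; dotted crotchet = 12.
Altogether 1 + 5 + 5 + 4 + 8 + 4 + 1 + 12 + 4 + 16 + 12 = 72.
72 ÷ 44 = 1 complete bar with 28 left over.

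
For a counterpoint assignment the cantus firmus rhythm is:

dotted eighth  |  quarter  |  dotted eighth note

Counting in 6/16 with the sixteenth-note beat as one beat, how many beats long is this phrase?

10

One sixteenth-note beat = 2 thirty-second notes.
Each duration in thirty-second notes: dotted eighth = 6; quarter = 8; dotted eighth note = 6.
Sum: 6 + 8 + 6 = 20.
20 ÷ 2 = 10 beats.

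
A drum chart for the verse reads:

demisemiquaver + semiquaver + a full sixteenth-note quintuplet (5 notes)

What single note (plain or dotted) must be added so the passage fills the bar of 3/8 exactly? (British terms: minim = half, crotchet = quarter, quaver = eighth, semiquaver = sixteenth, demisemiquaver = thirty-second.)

The bar of 3/8 = 12 thirty-second notes.
Each duration in thirty-second notes: demisemiquaver = 1; semiquaver = 2; a full sixteenth-note quintuplet (5 notes) (five quintuplet sixteenths span one quarter) = 8.
Total: 1 + 2 + 8 = 11.
Remaining: 12 − 11 = 1 thirty-second note, which is a thirty-second note.

thirty-second note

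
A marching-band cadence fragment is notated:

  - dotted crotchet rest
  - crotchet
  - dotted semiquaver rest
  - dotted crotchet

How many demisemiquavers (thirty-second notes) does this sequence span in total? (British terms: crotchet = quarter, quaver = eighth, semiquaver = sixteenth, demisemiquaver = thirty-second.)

35

Working in thirty-second notes: dotted crotchet rest = 12; crotchet = 8; dotted semiquaver rest = 3; dotted crotchet = 12.
Adding: 12 + 8 + 3 + 12 = 35 thirty-second notes.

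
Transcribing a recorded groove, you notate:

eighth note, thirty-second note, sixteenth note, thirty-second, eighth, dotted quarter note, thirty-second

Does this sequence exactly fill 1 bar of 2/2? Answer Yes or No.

No

One bar of 2/2 = 32 thirty-second notes.
In thirty-second notes: eighth note = 4; thirty-second note = 1; sixteenth note = 2; thirty-second = 1; eighth = 4; dotted quarter note = 12; thirty-second = 1.
Sum: 4 + 1 + 2 + 1 + 4 + 12 + 1 = 25.
25 falls short of 32, so the answer is No.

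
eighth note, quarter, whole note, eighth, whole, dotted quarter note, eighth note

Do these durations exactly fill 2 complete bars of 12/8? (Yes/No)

One bar of 12/8 = 12 eighth notes, so 2 bars = 24.
Express everything in eighth notes: eighth note = 1; quarter = 2; whole note = 8; eighth = 1; whole = 8; dotted quarter note = 3; eighth note = 1.
Adding: 1 + 2 + 8 + 1 + 8 + 3 + 1 = 24.
24 equals 24, so the answer is Yes.

Yes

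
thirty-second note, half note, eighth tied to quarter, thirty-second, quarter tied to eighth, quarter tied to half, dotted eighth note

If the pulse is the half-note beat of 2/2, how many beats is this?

One half-note beat = 16 thirty-second notes.
Convert each value to thirty-second notes: thirty-second note = 1; half note = 16; eighth tied to quarter (eighth + quarter) = 12; thirty-second = 1; quarter tied to eighth (quarter + eighth) = 12; quarter tied to half (quarter + half) = 24; dotted eighth note = 6.
Altogether 1 + 16 + 12 + 1 + 12 + 24 + 6 = 72.
72 ÷ 16 = 4.5 beats.

4.5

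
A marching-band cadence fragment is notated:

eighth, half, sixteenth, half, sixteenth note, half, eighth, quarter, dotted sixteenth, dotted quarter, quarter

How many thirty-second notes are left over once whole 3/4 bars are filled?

One bar of 3/4 = 24 thirty-second notes.
Each duration in thirty-second notes: eighth = 4; half = 16; sixteenth = 2; half = 16; sixteenth note = 2; half = 16; eighth = 4; quarter = 8; dotted sixteenth = 3; dotted quarter = 12; quarter = 8.
Total: 4 + 16 + 2 + 16 + 2 + 16 + 4 + 8 + 3 + 12 + 8 = 91.
91 ÷ 24 = 3 complete bars with 19 thirty-second notes remaining.

19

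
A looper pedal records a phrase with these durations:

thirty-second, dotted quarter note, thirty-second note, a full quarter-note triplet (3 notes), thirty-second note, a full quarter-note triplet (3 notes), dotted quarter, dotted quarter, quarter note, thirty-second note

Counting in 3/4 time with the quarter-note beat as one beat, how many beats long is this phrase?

10

One quarter-note beat = 8 thirty-second notes.
Each duration in thirty-second notes: thirty-second = 1; dotted quarter note = 12; thirty-second note = 1; a full quarter-note triplet (3 notes) (three triplet quarters span one half) = 16; thirty-second note = 1; a full quarter-note triplet (3 notes) (three triplet quarters span one half) = 16; dotted quarter = 12; dotted quarter = 12; quarter note = 8; thirty-second note = 1.
Total: 1 + 12 + 1 + 16 + 1 + 16 + 12 + 12 + 8 + 1 = 80.
80 ÷ 8 = 10 beats.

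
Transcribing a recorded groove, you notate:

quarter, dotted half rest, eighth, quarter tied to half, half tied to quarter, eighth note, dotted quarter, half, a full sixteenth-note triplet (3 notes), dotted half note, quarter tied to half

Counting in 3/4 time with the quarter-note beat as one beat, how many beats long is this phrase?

One quarter-note beat = 2 eighth notes.
Each duration in eighth notes: quarter = 2; dotted half rest = 6; eighth = 1; quarter tied to half (quarter + half) = 6; half tied to quarter (half + quarter) = 6; eighth note = 1; dotted quarter = 3; half = 4; a full sixteenth-note triplet (3 notes) (three triplet sixteenths span one eighth) = 1; dotted half note = 6; quarter tied to half (quarter + half) = 6.
Total: 2 + 6 + 1 + 6 + 6 + 1 + 3 + 4 + 1 + 6 + 6 = 42.
42 ÷ 2 = 21 beats.

21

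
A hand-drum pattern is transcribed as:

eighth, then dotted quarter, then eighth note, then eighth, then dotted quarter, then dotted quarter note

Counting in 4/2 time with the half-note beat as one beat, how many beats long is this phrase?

3

One half-note beat = 4 eighth notes.
Express everything in eighth notes: eighth = 1; dotted quarter = 3; eighth note = 1; eighth = 1; dotted quarter = 3; dotted quarter note = 3.
Sum: 1 + 3 + 1 + 1 + 3 + 3 = 12.
12 ÷ 4 = 3 beats.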